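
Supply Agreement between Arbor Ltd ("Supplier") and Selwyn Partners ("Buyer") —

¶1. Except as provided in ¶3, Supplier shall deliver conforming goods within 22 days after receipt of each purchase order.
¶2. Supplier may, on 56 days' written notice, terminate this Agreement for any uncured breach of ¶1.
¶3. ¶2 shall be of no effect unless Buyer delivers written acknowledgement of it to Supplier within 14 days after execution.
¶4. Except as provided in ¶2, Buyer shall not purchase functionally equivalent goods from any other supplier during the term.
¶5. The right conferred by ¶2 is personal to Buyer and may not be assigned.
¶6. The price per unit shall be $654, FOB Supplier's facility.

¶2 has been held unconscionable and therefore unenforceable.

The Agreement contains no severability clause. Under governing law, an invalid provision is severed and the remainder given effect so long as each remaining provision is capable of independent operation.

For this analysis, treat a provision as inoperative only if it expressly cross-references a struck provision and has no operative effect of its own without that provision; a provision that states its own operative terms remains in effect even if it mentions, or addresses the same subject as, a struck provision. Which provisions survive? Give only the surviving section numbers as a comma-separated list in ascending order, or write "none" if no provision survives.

1, 4, 6

¶2 is struck. ¶3 operates only by reference to ¶2, so it falls with ¶2. ¶5 has no operative effect of its own apart from ¶2 and is therefore inoperative. ¶4 mentions ¶2 but its own obligation stands independently of ¶2, so ¶4 is not affected. Although ¶1 refers to ¶3, its operative terms do not depend on ¶3, so it remains in effect. With no severability clause, the stated default rule severs what cannot stand and enforces each remaining provision that can operate on its own. ¶1, ¶4, and ¶6 remain in effect.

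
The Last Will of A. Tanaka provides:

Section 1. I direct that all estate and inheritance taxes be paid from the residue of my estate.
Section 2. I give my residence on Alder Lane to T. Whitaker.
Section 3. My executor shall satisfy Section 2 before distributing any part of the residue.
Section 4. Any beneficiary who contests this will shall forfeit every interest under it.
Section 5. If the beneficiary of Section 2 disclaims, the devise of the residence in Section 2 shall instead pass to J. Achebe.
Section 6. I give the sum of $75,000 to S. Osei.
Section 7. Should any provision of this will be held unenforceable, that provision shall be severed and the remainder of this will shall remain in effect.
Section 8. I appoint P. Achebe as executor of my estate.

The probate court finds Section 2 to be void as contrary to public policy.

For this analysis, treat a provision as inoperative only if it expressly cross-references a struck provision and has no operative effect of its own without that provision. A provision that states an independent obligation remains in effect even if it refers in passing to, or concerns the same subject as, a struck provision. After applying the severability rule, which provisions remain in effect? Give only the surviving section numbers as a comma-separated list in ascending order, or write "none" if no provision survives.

1, 4, 6, 7, 8

Section 2 is struck. Section 3 merely fixes the priority direction for Section 2; with Section 2 gone it has nothing to operate on and falls away. Section 5 operates only by reference to Section 2, so it falls with Section 2. Under the severability clause in Section 7, the remaining provisions continue in force. That leaves Section 1, Section 4, Section 6, Section 7, and Section 8 in effect.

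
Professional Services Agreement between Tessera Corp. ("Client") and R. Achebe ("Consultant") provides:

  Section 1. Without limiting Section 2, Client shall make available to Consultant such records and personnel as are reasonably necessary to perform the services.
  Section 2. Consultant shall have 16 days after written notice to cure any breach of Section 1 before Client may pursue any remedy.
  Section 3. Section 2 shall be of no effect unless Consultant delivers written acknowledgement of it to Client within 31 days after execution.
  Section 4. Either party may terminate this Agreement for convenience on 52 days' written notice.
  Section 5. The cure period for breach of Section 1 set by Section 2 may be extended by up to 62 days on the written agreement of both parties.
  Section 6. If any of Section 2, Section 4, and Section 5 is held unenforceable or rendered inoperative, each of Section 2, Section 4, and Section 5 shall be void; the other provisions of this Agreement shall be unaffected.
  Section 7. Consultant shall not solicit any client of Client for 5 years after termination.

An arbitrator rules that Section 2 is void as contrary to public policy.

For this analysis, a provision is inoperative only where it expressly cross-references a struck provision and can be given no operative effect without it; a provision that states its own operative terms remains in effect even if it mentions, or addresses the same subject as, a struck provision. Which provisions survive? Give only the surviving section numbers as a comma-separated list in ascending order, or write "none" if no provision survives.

Section 2 is struck. The only function of Section 3 is the acknowledgement condition for Section 2, so it cannot stand once Section 2 is removed. The whole of Section 5 is the extension of the cure period for breach of Section 1, defined by reference to Section 2, so Section 5 cannot stand once Section 2 is removed. Although Section 1 refers to Section 2, its operative terms do not depend on Section 2, so it remains in effect. Section 6 declares Section 2, Section 4, and Section 5 mutually dependent; since one of them has fallen, all of them are of no effect. That brings down Section 4 as well. The remainder continues in force under Section 6. That leaves Section 1, Section 6, and Section 7 in effect.

1, 6, 7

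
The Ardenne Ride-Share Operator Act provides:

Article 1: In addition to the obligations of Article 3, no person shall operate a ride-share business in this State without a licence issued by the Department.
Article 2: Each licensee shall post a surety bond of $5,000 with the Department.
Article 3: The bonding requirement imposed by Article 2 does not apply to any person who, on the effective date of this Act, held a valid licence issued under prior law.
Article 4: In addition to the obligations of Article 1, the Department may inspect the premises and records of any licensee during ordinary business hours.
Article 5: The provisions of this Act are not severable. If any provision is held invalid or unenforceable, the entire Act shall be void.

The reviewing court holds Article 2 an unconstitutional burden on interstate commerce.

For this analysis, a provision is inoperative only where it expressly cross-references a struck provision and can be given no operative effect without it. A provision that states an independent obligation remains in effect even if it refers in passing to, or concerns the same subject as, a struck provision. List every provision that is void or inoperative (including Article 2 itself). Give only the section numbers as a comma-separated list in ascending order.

1, 2, 3, 4, 5

Article 2 is struck. Article 3 has no operative effect of its own apart from Article 2 and is therefore inoperative. Article 5 provides that the Act is not severable, so the invalidity of any one provision voids the entire Act. No provision of the Act survives.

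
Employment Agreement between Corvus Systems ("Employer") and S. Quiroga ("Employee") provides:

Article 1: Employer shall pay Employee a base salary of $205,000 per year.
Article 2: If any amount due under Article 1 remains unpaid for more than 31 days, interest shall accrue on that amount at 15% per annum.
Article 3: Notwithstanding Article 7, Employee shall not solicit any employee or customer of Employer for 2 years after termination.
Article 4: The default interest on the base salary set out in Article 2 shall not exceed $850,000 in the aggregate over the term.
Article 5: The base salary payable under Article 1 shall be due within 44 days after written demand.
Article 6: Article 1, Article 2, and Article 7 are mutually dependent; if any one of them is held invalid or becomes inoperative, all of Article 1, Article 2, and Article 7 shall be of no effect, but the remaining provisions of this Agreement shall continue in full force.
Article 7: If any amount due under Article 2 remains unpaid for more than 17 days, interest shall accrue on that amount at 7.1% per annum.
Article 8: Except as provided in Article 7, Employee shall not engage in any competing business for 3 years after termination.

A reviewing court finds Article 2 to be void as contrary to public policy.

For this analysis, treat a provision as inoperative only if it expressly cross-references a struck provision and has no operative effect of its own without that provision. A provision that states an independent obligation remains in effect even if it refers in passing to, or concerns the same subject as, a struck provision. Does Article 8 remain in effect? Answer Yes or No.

Article 2 is struck. Article 4 operates only by reference to Article 2, so it falls with Article 2. Article 7 does nothing except set the default interest on the default interest on the base salary by reference to Article 2; with Article 2 gone it has no independent effect and is inoperative. Article 8 mentions Article 7 but its own obligation stands independently of Article 7, so Article 8 is not affected. Although Article 3 refers to Article 7, its operative terms do not depend on Article 7, so it remains in effect. Article 6 declares Article 1, Article 2, and Article 7 mutually dependent; since one of them has fallen, all of them are of no effect. That brings down Article 1 as well. Article 5 in turn depends solely on a provision now struck and likewise falls. The remainder continues in force under Article 6. The provisions still in force are Article 3, Article 6, and Article 8. Article 8 is among the surviving provisions, so the answer is yes.

Yes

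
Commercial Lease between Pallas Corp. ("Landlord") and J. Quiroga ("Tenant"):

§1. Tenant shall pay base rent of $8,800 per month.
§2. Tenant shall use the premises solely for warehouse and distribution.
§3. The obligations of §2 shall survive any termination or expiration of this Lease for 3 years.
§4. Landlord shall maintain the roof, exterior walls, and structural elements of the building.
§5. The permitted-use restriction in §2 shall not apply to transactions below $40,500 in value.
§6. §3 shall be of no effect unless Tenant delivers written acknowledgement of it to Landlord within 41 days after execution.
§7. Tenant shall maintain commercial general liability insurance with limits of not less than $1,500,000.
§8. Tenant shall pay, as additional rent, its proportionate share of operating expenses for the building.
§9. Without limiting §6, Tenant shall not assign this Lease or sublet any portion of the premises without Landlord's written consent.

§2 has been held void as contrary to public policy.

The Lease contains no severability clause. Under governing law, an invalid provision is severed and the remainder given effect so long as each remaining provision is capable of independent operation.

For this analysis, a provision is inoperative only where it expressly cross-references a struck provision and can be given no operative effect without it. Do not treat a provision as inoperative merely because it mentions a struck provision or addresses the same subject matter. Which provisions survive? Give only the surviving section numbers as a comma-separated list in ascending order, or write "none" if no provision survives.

§2 is struck. §3 has no operative effect of its own apart from §2 and is therefore inoperative. §5 operates only by reference to §2, so it falls with §2. The only function of §6 is the acknowledgement condition for §3, so it cannot stand once §3 is removed. §9 mentions §6 but its own obligation stands independently of §6, so §9 is not affected. Under the stated default rule, only provisions that cannot operate independently fall away; the rest are enforced. The provisions still in force are §1, §4, §7, §8, and §9.

1, 4, 7, 8, 9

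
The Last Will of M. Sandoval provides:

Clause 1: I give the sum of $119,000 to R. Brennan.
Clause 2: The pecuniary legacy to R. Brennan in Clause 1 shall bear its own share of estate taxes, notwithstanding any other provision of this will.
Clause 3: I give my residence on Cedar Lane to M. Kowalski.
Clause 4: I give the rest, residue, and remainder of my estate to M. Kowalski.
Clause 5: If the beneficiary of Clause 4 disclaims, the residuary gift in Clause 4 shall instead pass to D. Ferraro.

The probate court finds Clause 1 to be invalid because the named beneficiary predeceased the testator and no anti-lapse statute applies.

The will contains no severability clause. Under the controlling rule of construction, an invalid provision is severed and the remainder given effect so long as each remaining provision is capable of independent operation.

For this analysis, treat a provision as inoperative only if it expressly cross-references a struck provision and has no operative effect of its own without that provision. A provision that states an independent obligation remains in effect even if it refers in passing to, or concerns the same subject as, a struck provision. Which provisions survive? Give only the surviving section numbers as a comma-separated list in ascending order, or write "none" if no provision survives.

Clause 1 is struck. Clause 2 operates only by reference to Clause 1, so it falls with Clause 1. Under the stated default rule, only provisions that cannot operate independently fall away; the rest are enforced. The provisions still in force are Clause 3, Clause 4, and Clause 5.

3, 4, 5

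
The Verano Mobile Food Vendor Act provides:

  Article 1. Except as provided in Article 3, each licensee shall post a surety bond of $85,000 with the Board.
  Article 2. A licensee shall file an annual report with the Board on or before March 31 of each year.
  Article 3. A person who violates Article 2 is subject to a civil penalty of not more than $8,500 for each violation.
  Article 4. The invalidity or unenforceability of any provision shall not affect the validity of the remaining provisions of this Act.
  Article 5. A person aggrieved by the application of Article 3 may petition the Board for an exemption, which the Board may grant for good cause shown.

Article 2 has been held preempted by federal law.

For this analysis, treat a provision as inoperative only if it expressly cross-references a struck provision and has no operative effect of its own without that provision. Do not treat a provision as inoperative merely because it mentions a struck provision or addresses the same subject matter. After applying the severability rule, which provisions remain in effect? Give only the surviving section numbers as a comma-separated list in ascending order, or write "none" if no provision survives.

1, 4

Article 2 is struck. Article 3 merely fixes the civil penalty for violating Article 2; with Article 2 gone it has nothing to operate on and falls away. Article 5 merely fixes the exemption procedure for Article 3; with Article 3 gone it has nothing to operate on and falls away. Article 1 mentions Article 3 but its own obligation stands independently of Article 3, so Article 1 is not affected. Article 4 is a severability clause and preserves every provision that can still be given independent effect. Article 1 and Article 4 remain in effect.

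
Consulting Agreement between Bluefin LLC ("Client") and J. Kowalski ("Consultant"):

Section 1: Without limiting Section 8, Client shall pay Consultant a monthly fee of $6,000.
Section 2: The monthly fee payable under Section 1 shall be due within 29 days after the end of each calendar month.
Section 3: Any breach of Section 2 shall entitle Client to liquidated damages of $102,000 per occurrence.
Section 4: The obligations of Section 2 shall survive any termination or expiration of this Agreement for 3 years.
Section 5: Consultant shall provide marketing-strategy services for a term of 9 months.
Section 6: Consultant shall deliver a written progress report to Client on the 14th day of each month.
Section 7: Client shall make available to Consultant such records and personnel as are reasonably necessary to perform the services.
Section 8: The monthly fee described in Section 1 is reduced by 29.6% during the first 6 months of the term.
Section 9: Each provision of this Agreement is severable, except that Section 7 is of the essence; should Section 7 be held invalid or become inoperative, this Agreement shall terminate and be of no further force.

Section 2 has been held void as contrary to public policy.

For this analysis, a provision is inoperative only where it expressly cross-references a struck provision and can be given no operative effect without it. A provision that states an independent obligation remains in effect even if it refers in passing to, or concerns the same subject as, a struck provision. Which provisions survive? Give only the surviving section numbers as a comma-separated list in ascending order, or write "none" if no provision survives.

Section 2 is struck. Section 3 has no operative effect of its own apart from Section 2 and is therefore inoperative. Section 4 operates only by reference to Section 2, so it falls with Section 2. Section 9 makes Section 7 an essential term, but Section 7 is unaffected, so the severability proviso in Section 9 preserves the remaining provisions. The provisions still in force are Section 1, Section 5, Section 6, Section 7, Section 8, and Section 9.

1, 5, 6, 7, 8, 9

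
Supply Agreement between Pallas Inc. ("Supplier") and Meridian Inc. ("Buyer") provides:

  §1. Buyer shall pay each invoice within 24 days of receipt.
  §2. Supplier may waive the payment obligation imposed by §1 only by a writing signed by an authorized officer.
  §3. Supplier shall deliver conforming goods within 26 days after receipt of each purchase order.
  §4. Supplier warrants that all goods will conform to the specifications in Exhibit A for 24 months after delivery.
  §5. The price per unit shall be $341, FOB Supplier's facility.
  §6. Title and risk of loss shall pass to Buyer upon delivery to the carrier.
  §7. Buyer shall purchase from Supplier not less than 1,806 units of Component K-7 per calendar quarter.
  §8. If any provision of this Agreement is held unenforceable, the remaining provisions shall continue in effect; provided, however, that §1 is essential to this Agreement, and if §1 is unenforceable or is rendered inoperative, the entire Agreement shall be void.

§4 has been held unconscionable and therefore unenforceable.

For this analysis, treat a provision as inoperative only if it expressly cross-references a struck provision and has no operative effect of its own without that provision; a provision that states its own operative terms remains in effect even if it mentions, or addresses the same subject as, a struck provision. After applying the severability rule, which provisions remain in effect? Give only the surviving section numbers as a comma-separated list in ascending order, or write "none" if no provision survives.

§4 is struck. No other provision's operative terms depend on §4. §8 makes §1 an essential term, but §1 is unaffected, so the severability proviso in §8 preserves the remaining provisions. That leaves §1, §2, §3, §5, §6, §7, and §8 in effect.

1, 2, 3, 5, 6, 7, 8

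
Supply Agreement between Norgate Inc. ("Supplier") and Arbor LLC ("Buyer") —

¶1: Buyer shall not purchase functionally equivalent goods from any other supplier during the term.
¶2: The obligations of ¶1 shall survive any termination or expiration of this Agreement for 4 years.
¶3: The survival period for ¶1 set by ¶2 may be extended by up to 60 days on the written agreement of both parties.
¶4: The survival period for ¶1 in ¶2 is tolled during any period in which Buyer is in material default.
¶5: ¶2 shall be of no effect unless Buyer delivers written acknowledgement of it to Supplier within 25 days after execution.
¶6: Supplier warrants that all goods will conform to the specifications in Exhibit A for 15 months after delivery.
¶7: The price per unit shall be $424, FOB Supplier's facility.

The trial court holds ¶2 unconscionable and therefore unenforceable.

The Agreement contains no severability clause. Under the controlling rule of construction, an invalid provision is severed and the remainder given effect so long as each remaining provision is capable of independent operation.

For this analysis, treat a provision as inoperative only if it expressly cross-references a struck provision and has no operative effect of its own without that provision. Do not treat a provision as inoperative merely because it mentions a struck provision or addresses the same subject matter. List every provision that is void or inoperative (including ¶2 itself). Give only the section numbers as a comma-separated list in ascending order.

2, 3, 4, 5

¶2 is struck. ¶3 has no operative effect of its own apart from ¶2 and is therefore inoperative. ¶4 operates only by reference to ¶2, so it falls with ¶2. ¶5 merely fixes the acknowledgement condition for ¶2; with ¶2 gone it has nothing to operate on and falls away. With no severability clause, the stated default rule severs what cannot stand and enforces each remaining provision that can operate on its own. The provisions still in force are ¶1, ¶6, and ¶7.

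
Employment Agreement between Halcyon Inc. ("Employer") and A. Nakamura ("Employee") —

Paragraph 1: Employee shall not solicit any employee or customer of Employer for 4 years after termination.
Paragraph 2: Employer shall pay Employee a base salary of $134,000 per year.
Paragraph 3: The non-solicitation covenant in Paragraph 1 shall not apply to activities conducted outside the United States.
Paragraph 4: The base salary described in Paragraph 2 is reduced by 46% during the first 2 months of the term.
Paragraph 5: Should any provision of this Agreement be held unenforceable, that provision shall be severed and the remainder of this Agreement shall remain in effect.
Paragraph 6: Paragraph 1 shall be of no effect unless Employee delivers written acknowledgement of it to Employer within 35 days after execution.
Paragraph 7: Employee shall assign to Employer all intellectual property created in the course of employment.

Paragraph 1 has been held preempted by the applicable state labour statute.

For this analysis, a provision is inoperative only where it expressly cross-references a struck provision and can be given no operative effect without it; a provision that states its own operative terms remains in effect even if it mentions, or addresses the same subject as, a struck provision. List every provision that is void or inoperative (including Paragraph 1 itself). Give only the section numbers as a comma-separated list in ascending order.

Paragraph 1 is struck. The whole of Paragraph 3 is the carve-out from the non-solicitation covenant, defined by reference to Paragraph 1, so Paragraph 3 cannot stand once Paragraph 1 is removed. The only function of Paragraph 6 is the acknowledgement condition for Paragraph 1, so it cannot stand once Paragraph 1 is removed. Under the severability clause in Paragraph 5, the remaining provisions continue in force. Paragraph 2, Paragraph 4, Paragraph 5, and Paragraph 7 remain in effect.

1, 3, 6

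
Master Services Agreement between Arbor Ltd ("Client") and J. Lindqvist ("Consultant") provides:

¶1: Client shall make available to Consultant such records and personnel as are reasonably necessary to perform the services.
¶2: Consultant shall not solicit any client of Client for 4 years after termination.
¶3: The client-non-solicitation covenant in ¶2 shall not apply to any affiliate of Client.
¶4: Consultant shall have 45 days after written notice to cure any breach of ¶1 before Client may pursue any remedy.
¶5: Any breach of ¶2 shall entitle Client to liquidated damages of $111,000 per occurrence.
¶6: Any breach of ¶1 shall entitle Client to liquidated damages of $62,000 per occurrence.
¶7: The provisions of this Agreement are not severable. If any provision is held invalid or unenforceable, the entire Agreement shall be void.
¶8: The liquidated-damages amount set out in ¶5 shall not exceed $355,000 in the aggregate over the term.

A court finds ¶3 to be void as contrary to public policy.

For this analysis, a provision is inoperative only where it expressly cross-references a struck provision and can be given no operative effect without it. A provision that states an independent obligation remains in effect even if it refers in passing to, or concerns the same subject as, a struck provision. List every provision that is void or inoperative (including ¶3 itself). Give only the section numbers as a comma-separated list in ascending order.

¶3 is struck. Nothing else in the Agreement is defined by reference to ¶3. ¶7 provides that the Agreement is not severable, so the invalidity of any one provision voids the entire Agreement. No provision of the Agreement survives.

1, 2, 3, 4, 5, 6, 7, 8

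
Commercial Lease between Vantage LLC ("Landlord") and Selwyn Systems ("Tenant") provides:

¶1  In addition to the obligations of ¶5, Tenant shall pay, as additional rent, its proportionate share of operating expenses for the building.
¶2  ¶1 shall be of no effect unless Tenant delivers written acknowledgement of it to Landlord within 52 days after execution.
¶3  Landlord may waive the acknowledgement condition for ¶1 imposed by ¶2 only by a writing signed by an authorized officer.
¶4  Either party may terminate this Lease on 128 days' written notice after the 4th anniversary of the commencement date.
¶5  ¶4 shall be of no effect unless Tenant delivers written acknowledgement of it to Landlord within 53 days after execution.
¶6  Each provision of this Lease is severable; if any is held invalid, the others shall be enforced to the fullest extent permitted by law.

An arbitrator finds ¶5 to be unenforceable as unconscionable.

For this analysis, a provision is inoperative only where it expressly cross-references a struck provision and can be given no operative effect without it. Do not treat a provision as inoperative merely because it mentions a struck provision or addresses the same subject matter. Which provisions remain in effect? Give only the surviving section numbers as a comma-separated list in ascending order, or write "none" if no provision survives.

1, 2, 3, 4, 6

¶5 is struck. Although ¶1 refers to ¶5, its operative terms do not depend on ¶5, so it remains in effect. Nothing else in the Lease is defined by reference to ¶5. Under the severability clause in ¶6, the remaining provisions continue in force. The provisions still in force are ¶1, ¶2, ¶3, ¶4, and ¶6.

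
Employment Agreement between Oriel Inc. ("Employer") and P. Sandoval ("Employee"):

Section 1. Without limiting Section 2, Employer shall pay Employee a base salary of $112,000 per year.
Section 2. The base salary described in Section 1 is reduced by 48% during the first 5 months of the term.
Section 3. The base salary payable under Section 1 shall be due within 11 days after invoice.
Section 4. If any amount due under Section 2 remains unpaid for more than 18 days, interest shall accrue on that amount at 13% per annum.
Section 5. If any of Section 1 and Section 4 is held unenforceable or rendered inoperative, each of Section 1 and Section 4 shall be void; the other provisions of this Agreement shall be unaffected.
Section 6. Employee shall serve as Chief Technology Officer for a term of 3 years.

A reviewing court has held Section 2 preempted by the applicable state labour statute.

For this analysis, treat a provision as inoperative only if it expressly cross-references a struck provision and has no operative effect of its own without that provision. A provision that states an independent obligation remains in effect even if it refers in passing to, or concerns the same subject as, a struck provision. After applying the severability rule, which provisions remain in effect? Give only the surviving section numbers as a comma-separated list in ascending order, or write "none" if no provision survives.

5, 6

Section 2 is struck. Section 4 operates only by reference to Section 2, so it falls with Section 2. Section 5 declares Section 1 and Section 4 mutually dependent; since one of them has fallen, all of them are of no effect. That brings down Section 1 as well. Section 3 in turn depends solely on a provision now struck and likewise falls. The remainder continues in force under Section 5. That leaves Section 5 and Section 6 in effect.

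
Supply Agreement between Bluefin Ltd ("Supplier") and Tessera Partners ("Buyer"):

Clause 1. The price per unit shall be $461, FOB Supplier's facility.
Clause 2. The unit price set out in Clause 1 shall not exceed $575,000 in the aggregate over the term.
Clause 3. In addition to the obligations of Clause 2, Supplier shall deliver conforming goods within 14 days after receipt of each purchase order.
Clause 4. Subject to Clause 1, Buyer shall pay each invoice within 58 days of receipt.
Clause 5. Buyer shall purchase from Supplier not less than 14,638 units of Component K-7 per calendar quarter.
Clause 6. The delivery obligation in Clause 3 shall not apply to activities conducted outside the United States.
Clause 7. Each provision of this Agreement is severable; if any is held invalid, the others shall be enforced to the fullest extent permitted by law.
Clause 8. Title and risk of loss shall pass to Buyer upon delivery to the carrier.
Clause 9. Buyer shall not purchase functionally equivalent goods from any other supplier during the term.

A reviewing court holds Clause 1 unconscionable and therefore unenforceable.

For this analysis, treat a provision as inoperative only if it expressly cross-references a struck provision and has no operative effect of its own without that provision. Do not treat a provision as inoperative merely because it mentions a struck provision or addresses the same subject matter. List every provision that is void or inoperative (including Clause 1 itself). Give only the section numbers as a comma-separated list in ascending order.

Clause 1 is struck. Clause 2 does nothing except set the aggregate cap on the unit price by reference to Clause 1; with Clause 1 gone it has no independent effect and is inoperative. Clause 4 mentions Clause 1 but its own obligation stands independently of Clause 1, so Clause 4 is not affected. Although Clause 3 refers to Clause 2, its operative terms do not depend on Clause 2, so it remains in effect. Clause 7 is a severability clause and preserves every provision that can still be given independent effect. The provisions still in force are Clause 3, Clause 4, Clause 5, Clause 6, Clause 7, Clause 8, and Clause 9.

1, 2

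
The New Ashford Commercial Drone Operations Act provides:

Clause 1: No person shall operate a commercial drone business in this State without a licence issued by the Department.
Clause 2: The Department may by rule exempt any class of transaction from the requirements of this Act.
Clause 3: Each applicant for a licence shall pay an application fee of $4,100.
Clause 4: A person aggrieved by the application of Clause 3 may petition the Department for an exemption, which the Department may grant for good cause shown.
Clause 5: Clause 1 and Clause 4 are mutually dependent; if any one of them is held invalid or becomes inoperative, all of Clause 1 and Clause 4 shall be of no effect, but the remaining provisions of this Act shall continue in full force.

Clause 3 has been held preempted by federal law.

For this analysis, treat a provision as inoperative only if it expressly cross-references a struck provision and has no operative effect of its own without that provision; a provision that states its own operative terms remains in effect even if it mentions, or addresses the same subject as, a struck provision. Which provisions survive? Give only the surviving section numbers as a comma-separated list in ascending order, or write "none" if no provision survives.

2, 5

Clause 3 is struck. Clause 4 operates only by reference to Clause 3, so it falls with Clause 3. Clause 5 declares Clause 1 and Clause 4 mutually dependent; since one of them has fallen, all of them are of no effect. That brings down Clause 1 as well. The remainder continues in force under Clause 5. The provisions still in force are Clause 2 and Clause 5.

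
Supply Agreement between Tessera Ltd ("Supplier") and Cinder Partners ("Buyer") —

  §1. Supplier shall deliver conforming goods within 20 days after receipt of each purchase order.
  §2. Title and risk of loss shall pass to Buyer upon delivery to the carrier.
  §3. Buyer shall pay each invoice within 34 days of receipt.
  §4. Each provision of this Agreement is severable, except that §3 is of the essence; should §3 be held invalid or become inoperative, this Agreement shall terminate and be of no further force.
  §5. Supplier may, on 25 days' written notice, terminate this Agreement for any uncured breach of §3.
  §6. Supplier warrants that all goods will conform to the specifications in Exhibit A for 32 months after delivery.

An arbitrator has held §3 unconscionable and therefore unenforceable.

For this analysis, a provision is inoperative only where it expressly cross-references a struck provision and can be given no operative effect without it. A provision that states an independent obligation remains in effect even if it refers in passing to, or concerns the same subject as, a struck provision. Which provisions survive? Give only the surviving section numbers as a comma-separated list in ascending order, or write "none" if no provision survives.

§3 is struck. §5 merely fixes the termination right for breach of §3; with §3 gone it has nothing to operate on and falls away. §4 makes §3 an essential term, and §3 is the provision held invalid; under §4, the entire Agreement is therefore void. No provision of the Agreement survives.

none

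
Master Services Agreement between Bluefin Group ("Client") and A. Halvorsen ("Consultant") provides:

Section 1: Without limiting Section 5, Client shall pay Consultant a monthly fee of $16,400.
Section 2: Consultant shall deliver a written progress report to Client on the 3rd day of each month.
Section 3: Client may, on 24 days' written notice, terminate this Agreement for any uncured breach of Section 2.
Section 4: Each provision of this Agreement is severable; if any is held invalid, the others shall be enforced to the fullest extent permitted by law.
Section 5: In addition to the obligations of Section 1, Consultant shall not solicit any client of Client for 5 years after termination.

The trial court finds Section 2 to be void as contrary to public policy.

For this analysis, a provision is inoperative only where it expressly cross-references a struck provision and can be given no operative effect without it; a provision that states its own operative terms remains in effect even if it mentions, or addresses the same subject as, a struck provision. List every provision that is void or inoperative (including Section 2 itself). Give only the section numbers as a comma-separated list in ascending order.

Section 2 is struck. Section 3 has no operative effect of its own apart from Section 2 and is therefore inoperative. Section 4 is a severability clause and preserves every provision that can still be given independent effect. Section 1, Section 4, and Section 5 remain in effect.

2, 3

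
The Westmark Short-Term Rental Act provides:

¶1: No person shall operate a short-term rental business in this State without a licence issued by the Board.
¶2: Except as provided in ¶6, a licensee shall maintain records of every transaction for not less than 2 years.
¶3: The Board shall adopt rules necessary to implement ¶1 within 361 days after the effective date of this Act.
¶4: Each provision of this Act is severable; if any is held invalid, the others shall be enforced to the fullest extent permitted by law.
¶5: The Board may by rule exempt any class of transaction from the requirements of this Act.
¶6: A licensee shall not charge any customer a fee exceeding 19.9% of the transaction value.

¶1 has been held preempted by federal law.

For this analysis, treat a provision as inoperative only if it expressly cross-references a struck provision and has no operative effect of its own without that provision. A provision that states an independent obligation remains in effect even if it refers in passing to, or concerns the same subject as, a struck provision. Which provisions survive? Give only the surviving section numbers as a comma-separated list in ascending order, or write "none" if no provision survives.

2, 4, 5, 6

¶1 is struck. ¶3 operates only by reference to ¶1, so it falls with ¶1. ¶4 is a severability clause and preserves every provision that can still be given independent effect. ¶2, ¶4, ¶5, and ¶6 remain in effect.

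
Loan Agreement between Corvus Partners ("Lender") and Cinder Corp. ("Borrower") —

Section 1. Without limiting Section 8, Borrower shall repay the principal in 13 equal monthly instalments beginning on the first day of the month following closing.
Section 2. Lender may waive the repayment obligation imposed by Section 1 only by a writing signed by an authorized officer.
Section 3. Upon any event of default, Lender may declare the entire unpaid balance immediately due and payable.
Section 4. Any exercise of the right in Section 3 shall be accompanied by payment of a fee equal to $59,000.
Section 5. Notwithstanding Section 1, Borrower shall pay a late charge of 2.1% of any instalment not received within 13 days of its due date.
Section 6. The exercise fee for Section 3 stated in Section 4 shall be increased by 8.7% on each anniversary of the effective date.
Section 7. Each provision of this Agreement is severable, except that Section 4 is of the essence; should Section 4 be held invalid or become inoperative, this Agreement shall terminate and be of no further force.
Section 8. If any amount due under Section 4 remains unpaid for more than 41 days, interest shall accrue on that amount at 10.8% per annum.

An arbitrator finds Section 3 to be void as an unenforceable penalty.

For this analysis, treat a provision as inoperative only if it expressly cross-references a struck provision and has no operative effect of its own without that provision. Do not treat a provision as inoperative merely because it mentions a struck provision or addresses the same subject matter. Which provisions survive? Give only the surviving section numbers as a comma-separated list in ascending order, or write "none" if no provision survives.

none

Section 3 is struck. Section 4 operates only by reference to Section 3, so it falls with Section 3. Section 6 operates only by reference to Section 4, so it falls with Section 4. Section 8 does nothing except set the default interest on the exercise fee for Section 3 by reference to Section 4; with Section 4 gone it has no independent effect and is inoperative. Section 7 makes Section 4 an essential term, and Section 4 has been rendered inoperative by the cascade; under Section 7, the entire Agreement is therefore void. No provision of the Agreement survives.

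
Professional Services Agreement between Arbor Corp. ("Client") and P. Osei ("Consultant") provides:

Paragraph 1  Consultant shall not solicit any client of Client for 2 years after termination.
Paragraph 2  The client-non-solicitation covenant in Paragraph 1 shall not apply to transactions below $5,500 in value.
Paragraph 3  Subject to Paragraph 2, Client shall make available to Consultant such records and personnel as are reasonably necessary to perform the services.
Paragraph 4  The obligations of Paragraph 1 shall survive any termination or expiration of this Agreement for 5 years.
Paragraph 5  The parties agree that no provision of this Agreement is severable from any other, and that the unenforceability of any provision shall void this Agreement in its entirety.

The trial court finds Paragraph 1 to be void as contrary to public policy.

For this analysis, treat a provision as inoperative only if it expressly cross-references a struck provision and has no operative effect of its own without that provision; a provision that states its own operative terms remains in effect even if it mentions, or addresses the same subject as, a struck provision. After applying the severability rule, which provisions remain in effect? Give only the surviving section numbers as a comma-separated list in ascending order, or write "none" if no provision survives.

none

Paragraph 1 is struck. The whole of Paragraph 2 is the carve-out from the client-non-solicitation covenant, defined by reference to Paragraph 1, so Paragraph 2 cannot stand once Paragraph 1 is removed. Paragraph 4 operates only by reference to Paragraph 1, so it falls with Paragraph 1. Paragraph 5 provides that the Agreement is not severable, so the invalidity of any one provision voids the entire Agreement. No provision of the Agreement survives.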